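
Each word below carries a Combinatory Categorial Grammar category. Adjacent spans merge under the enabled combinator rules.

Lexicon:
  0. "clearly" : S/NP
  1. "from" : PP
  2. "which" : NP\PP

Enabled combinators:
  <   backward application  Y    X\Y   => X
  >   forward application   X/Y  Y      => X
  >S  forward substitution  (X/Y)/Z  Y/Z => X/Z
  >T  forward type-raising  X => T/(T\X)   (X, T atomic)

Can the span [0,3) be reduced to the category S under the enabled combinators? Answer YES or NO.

[0,3] S   >
  [0,1] "clearly" : S/NP
  [1,3] NP   <
    [1,2] "from" : PP
    [2,3] "which" : NP\PP

YES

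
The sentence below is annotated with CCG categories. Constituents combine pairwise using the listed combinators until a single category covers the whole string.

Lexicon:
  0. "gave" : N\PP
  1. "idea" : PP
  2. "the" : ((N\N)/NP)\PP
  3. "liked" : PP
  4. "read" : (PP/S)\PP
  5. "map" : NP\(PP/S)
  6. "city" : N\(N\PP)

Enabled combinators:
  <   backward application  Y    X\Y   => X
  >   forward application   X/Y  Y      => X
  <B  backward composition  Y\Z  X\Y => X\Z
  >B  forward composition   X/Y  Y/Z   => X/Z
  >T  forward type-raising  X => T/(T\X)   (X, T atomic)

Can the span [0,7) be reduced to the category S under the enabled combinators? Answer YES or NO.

NO

N\PP PP ((N\N)/NP)\PP PP (PP/S)\PP NP\(PP/S) N\(N\PP)
CKY chart[0,7] = {N, N/(N\N), NP/(NP\N), PP/(PP\N), S/(S\N)}; S ∉ chart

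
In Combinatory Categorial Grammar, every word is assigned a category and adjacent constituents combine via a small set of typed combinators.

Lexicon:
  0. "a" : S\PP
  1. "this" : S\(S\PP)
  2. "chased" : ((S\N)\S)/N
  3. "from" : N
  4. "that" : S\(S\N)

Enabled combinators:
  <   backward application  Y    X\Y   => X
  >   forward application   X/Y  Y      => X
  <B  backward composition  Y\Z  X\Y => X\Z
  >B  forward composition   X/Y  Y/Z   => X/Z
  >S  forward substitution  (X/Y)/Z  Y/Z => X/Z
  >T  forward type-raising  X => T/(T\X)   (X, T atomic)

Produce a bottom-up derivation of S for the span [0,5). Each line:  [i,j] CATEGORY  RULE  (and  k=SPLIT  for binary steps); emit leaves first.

[0,1] S\PP  lex  "a"
[1,2] S\(S\PP)  lex  "this"
[0,2] S  <  k=1
[2,3] ((S\N)\S)/N  lex  "chased"
[3,4] N  lex  "from"
[2,4] (S\N)\S  >  k=3
[0,4] S\N  <  k=2
[4,5] S\(S\N)  lex  "that"
[0,5] S  <  k=4

[0,5] S   <
  [0,4] S\N   <
    [0,2] S   <
      [0,1] "a" : S\PP
      [1,2] "this" : S\(S\PP)
    [2,4] (S\N)\S   >
      [2,3] "chased" : ((S\N)\S)/N
      [3,4] "from" : N
  [4,5] "that" : S\(S\N)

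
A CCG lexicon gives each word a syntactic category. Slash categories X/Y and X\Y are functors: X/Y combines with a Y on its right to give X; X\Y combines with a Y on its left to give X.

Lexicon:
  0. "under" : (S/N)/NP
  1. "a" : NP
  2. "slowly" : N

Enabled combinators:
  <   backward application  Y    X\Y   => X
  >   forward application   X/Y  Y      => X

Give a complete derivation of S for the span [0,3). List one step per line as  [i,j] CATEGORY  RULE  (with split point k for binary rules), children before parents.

[0,1] (S/N)/NP  lex  "under"
[1,2] NP  lex  "a"
[0,2] S/N  >  k=1
[2,3] N  lex  "slowly"
[0,3] S  >  k=2

[0,3] S   >
  [0,2] S/N   >
    [0,1] "under" : (S/N)/NP
    [1,2] "a" : NP
  [2,3] "slowly" : N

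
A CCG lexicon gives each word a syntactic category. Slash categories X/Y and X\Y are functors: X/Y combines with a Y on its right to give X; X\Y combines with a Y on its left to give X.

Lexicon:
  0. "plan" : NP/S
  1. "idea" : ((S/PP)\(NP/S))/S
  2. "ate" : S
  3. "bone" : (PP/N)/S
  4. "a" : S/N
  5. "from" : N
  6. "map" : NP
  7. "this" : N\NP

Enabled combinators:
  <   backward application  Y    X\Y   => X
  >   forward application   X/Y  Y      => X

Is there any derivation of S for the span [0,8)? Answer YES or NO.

YES

[0,8] S   >
  [0,3] S/PP   <
    [0,1] "plan" : NP/S
    [1,3] (S/PP)\(NP/S)   >
      [1,2] "idea" : ((S/PP)\(NP/S))/S
      [2,3] "ate" : S
  [3,8] PP   >
    [3,6] PP/N   >
      [3,4] "bone" : (PP/N)/S
      [4,6] S   >
        [4,5] "a" : S/N
        [5,6] "from" : N
    [6,8] N   <
      [6,7] "map" : NP
      [7,8] "this" : N\NP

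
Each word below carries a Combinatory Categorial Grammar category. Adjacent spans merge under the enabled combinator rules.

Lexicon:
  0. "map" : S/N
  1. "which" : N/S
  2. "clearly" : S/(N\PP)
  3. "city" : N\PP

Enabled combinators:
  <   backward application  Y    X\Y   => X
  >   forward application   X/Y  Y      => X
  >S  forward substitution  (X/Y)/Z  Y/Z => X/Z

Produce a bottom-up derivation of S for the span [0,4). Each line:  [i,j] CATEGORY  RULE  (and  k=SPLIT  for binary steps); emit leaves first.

[0,1] S/N  lex  "map"
[1,2] N/S  lex  "which"
[2,3] S/(N\PP)  lex  "clearly"
[3,4] N\PP  lex  "city"
[2,4] S  >  k=3
[1,4] N  >  k=2
[0,4] S  >  k=1

[0,4] S   >
  [0,1] "map" : S/N
  [1,4] N   >
    [1,2] "which" : N/S
    [2,4] S   >
      [2,3] "clearly" : S/(N\PP)
      [3,4] "city" : N\PP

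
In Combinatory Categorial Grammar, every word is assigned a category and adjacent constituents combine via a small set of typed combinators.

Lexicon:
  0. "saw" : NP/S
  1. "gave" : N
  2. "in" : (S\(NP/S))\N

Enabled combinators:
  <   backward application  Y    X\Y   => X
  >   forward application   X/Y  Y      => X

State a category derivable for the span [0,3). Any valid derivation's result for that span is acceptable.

[0,3] S   <
  [0,1] "saw" : NP/S
  [1,3] S\(NP/S)   <
    [1,2] "gave" : N
    [2,3] "in" : (S\(NP/S))\N

S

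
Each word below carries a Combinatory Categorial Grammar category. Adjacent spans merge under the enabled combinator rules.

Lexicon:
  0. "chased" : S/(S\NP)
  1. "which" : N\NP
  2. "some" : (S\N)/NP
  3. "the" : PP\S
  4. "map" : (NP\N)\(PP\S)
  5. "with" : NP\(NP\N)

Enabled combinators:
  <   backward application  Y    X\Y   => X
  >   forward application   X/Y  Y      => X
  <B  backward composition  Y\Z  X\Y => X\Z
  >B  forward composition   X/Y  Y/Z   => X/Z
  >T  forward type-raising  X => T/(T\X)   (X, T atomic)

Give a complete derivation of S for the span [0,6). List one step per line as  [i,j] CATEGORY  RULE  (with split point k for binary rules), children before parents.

[0,1] S/(S\NP)  lex  "chased"
[1,2] N\NP  lex  "which"
[2,3] (S\N)/NP  lex  "some"
[3,4] PP\S  lex  "the"
[4,5] (NP\N)\(PP\S)  lex  "map"
[3,5] NP\N  <  k=4
[5,6] NP\(NP\N)  lex  "with"
[3,6] NP  <  k=5
[2,6] S\N  >  k=3
[1,6] S\NP  <B  k=2
[0,6] S  >  k=1

[0,6] S   >
  [0,1] "chased" : S/(S\NP)
  [1,6] S\NP   <B
    [1,2] "which" : N\NP
    [2,6] S\N   >
      [2,3] "some" : (S\N)/NP
      [3,6] NP   <
        [3,5] NP\N   <
          [3,4] "the" : PP\S
          [4,5] "map" : (NP\N)\(PP\S)
        [5,6] "with" : NP\(NP\N)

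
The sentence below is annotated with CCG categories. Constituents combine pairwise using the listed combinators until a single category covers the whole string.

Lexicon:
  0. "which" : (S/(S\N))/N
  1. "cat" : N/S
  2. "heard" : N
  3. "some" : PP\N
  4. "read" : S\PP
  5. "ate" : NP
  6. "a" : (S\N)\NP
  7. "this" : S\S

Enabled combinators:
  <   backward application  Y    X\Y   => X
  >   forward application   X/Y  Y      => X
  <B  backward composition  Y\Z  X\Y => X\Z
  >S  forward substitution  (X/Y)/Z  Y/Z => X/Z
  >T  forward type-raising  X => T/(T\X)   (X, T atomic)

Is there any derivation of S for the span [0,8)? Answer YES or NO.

YES

[0,8] S   >
  [0,5] S/(S\N)   >
    [0,1] "which" : (S/(S\N))/N
    [1,5] N   >
      [1,2] "cat" : N/S
      [2,5] S   <
        [2,4] PP   >
          [2,3] PP/(PP\N)   >T
            [2,3] "heard" : N
          [3,4] "some" : PP\N
        [4,5] "read" : S\PP
  [5,8] S\N   <B
    [5,7] S\N   <
      [5,6] "ate" : NP
      [6,7] "a" : (S\N)\NP
    [7,8] "this" : S\S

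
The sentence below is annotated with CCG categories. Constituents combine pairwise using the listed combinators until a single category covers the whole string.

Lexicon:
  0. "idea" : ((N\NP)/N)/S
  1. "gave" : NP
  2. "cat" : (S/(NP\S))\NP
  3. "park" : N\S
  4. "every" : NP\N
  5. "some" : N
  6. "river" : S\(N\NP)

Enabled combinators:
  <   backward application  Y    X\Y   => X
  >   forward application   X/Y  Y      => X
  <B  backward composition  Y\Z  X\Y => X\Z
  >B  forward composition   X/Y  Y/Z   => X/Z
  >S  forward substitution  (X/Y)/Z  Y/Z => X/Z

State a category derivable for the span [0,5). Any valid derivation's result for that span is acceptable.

(N\NP)/N

[0,7] S   <
  [0,6] N\NP   >
    [0,5] (N\NP)/N   >
      [0,1] "idea" : ((N\NP)/N)/S
      [1,5] S   >
        [1,3] S/(NP\S)   <
          [1,2] "gave" : NP
          [2,3] "cat" : (S/(NP\S))\NP
        [3,5] NP\S   <B
          [3,4] "park" : N\S
          [4,5] "every" : NP\N
    [5,6] "some" : N
  [6,7] "river" : S\(N\NP)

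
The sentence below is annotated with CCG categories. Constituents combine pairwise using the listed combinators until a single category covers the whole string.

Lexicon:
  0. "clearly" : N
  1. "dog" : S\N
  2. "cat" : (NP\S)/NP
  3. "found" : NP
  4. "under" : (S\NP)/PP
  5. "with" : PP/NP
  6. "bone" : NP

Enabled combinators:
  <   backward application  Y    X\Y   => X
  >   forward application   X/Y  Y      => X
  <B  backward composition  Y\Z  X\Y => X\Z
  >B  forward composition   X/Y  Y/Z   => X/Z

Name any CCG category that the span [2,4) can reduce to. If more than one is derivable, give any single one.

[0,7] S   <
  [0,4] NP   <
    [0,2] S   <
      [0,1] "clearly" : N
      [1,2] "dog" : S\N
    [2,4] NP\S   >
      [2,3] "cat" : (NP\S)/NP
      [3,4] "found" : NP
  [4,7] S\NP   >
    [4,5] "under" : (S\NP)/PP
    [5,7] PP   >
      [5,6] "with" : PP/NP
      [6,7] "bone" : NP

NP\S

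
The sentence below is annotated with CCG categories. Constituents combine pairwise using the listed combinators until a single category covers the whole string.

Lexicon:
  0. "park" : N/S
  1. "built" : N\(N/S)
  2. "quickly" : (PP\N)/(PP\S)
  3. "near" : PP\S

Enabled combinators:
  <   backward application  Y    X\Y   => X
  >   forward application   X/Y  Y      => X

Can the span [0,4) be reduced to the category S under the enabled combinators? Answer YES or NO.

N/S N\(N/S) (PP\N)/(PP\S) PP\S
CKY chart[0,4] = {PP}; S ∉ chart

NO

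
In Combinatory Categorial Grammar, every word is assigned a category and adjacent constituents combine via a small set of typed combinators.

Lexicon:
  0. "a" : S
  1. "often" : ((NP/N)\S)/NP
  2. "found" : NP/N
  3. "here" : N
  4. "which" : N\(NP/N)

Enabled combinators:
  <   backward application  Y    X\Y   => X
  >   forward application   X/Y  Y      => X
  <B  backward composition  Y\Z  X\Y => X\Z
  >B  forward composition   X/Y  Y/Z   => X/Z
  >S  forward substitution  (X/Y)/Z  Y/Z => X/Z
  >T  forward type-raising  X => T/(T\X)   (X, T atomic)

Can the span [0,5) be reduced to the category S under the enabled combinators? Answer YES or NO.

S ((NP/N)\S)/NP NP/N N N\(NP/N)
CKY chart[0,5] = {N, N/(N\N), NP/(NP\N), PP/(PP\N), S/(S\N)}; S ∉ chart

NO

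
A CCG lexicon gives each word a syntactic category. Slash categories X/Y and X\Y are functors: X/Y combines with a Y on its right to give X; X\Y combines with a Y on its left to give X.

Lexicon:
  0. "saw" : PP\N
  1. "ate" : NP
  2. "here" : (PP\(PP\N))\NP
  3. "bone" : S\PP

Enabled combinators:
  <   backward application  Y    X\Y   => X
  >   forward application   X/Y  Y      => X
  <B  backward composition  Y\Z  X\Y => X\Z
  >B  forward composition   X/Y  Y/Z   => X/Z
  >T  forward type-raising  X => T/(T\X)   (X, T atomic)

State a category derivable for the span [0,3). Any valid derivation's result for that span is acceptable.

PP

[0,4] S   <
  [0,3] PP   <
    [0,1] "saw" : PP\N
    [1,3] PP\(PP\N)   <
      [1,2] "ate" : NP
      [2,3] "here" : (PP\(PP\N))\NP
  [3,4] "bone" : S\PP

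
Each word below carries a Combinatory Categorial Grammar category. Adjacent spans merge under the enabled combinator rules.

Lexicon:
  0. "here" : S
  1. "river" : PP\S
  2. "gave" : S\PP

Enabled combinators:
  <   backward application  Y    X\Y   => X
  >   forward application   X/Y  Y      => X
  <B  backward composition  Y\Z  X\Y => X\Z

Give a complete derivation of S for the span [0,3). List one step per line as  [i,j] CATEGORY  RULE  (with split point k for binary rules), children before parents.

[0,1] S  lex  "here"
[1,2] PP\S  lex  "river"
[0,2] PP  <  k=1
[2,3] S\PP  lex  "gave"
[0,3] S  <  k=2

[0,3] S   <
  [0,2] PP   <
    [0,1] "here" : S
    [1,2] "river" : PP\S
  [2,3] "gave" : S\PP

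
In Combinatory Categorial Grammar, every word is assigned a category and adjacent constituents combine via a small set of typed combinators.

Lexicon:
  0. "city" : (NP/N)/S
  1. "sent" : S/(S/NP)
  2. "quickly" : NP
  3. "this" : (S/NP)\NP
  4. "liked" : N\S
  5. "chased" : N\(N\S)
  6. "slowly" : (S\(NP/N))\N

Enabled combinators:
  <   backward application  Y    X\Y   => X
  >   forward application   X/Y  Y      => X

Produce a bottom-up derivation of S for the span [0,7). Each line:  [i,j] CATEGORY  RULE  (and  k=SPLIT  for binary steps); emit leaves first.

[0,7] S   <
  [0,4] NP/N   >
    [0,1] "city" : (NP/N)/S
    [1,4] S   >
      [1,2] "sent" : S/(S/NP)
      [2,4] S/NP   <
        [2,3] "quickly" : NP
        [3,4] "this" : (S/NP)\NP
  [4,7] S\(NP/N)   <
    [4,6] N   <
      [4,5] "liked" : N\S
      [5,6] "chased" : N\(N\S)
    [6,7] "slowly" : (S\(NP/N))\N

[0,1] (NP/N)/S  lex  "city"
[1,2] S/(S/NP)  lex  "sent"
[2,3] NP  lex  "quickly"
[3,4] (S/NP)\NP  lex  "this"
[2,4] S/NP  <  k=3
[1,4] S  >  k=2
[0,4] NP/N  >  k=1
[4,5] N\S  lex  "liked"
[5,6] N\(N\S)  lex  "chased"
[4,6] N  <  k=5
[6,7] (S\(NP/N))\N  lex  "slowly"
[4,7] S\(NP/N)  <  k=6
[0,7] S  <  k=4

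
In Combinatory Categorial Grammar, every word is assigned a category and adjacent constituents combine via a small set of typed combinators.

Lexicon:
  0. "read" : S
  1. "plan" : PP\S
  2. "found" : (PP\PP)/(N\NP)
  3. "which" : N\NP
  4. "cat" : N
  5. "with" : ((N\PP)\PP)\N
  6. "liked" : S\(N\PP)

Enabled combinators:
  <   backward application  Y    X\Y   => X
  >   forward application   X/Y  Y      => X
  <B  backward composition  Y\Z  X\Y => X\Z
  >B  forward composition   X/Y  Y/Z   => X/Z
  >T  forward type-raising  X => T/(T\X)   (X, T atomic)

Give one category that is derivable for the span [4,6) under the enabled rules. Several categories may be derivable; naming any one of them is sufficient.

[0,7] S   <
  [0,2] PP   <
    [0,1] "read" : S
    [1,2] "plan" : PP\S
  [2,7] S\PP   <B
    [2,4] PP\PP   >
      [2,3] "found" : (PP\PP)/(N\NP)
      [3,4] "which" : N\NP
    [4,7] S\PP   <B
      [4,6] (N\PP)\PP   <
        [4,5] "cat" : N
        [5,6] "with" : ((N\PP)\PP)\N
      [6,7] "liked" : S\(N\PP)

(N\PP)\PP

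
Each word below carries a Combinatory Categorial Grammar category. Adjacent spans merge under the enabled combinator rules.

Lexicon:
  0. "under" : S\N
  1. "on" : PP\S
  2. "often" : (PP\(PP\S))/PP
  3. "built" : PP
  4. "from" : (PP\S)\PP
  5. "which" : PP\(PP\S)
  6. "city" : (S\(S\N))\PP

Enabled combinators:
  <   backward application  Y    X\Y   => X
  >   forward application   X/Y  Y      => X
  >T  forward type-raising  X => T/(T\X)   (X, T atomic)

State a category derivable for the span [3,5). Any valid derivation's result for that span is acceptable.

PP\S

[0,7] S   <
  [0,1] "under" : S\N
  [1,7] S\(S\N)   <
    [1,6] PP   <
      [1,2] "on" : PP\S
      [2,6] PP\(PP\S)   >
        [2,3] "often" : (PP\(PP\S))/PP
        [3,6] PP   <
          [3,5] PP\S   <
            [3,4] "built" : PP
            [4,5] "from" : (PP\S)\PP
          [5,6] "which" : PP\(PP\S)
    [6,7] "city" : (S\(S\N))\PP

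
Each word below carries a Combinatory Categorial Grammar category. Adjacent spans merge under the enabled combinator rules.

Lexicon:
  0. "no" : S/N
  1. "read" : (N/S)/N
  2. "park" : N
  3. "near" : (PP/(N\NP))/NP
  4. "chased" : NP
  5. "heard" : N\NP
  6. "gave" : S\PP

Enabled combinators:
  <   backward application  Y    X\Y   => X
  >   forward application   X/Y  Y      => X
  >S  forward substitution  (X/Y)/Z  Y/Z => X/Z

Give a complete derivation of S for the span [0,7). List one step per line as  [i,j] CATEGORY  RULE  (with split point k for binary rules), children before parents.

[0,7] S   >
  [0,1] "no" : S/N
  [1,7] N   >
    [1,3] N/S   >
      [1,2] "read" : (N/S)/N
      [2,3] "park" : N
    [3,7] S   <
      [3,6] PP   >
        [3,5] PP/(N\NP)   >
          [3,4] "near" : (PP/(N\NP))/NP
          [4,5] "chased" : NP
        [5,6] "heard" : N\NP
      [6,7] "gave" : S\PP

[0,1] S/N  lex  "no"
[1,2] (N/S)/N  lex  "read"
[2,3] N  lex  "park"
[1,3] N/S  >  k=2
[3,4] (PP/(N\NP))/NP  lex  "near"
[4,5] NP  lex  "chased"
[3,5] PP/(N\NP)  >  k=4
[5,6] N\NP  lex  "heard"
[3,6] PP  >  k=5
[6,7] S\PP  lex  "gave"
[3,7] S  <  k=6
[1,7] N  >  k=3
[0,7] S  >  k=1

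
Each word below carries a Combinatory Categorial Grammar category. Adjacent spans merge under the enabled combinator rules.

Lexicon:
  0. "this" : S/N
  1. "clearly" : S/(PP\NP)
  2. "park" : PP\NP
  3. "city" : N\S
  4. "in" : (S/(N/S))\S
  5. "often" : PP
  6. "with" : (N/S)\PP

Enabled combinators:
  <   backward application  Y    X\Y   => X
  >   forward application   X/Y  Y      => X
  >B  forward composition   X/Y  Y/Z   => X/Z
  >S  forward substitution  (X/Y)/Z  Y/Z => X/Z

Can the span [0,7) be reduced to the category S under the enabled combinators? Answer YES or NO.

YES

[0,7] S   >
  [0,5] S/(N/S)   <
    [0,4] S   >
      [0,1] "this" : S/N
      [1,4] N   <
        [1,3] S   >
          [1,2] "clearly" : S/(PP\NP)
          [2,3] "park" : PP\NP
        [3,4] "city" : N\S
    [4,5] "in" : (S/(N/S))\S
  [5,7] N/S   <
    [5,6] "often" : PP
    [6,7] "with" : (N/S)\PP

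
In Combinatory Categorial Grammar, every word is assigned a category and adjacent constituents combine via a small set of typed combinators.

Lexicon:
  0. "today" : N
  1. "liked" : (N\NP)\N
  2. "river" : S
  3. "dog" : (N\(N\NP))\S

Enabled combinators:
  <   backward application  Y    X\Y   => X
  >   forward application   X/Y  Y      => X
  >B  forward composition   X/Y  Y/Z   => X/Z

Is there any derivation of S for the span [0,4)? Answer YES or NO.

N (N\NP)\N S (N\(N\NP))\S
CKY chart[0,4] = {N}; S ∉ chart

NO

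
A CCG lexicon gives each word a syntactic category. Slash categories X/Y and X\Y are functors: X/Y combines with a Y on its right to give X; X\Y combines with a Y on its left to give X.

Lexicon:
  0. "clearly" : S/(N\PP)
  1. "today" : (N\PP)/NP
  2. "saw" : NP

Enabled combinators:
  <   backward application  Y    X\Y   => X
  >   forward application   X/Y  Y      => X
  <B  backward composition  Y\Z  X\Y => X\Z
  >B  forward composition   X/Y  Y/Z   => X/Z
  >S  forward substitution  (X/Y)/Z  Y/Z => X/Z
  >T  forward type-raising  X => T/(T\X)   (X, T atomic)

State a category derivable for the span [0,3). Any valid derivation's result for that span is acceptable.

S

[0,3] S   >
  [0,1] "clearly" : S/(N\PP)
  [1,3] N\PP   >
    [1,2] "today" : (N\PP)/NP
    [2,3] "saw" : NP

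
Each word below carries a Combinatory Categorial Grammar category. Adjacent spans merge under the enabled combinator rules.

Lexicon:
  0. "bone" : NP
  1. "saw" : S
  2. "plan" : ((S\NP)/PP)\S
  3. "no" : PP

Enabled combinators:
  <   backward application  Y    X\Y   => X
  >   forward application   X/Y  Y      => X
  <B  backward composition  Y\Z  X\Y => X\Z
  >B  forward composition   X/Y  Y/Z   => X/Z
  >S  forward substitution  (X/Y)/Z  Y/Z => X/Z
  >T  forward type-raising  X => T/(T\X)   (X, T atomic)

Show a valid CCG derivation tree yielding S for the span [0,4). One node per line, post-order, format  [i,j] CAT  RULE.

[0,4] S   <
  [0,1] "bone" : NP
  [1,4] S\NP   >
    [1,3] (S\NP)/PP   <
      [1,2] "saw" : S
      [2,3] "plan" : ((S\NP)/PP)\S
    [3,4] "no" : PP

[0,1] NP  lex  "bone"
[1,2] S  lex  "saw"
[2,3] ((S\NP)/PP)\S  lex  "plan"
[1,3] (S\NP)/PP  <  k=2
[3,4] PP  lex  "no"
[1,4] S\NP  >  k=3
[0,4] S  <  k=1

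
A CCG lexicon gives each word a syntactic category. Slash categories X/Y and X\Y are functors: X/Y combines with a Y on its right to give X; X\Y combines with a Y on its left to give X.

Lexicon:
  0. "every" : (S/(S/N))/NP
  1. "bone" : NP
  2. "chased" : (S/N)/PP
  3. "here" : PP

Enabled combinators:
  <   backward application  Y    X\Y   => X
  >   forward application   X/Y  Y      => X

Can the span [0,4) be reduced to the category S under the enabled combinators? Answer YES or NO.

YES

[0,4] S   >
  [0,2] S/(S/N)   >
    [0,1] "every" : (S/(S/N))/NP
    [1,2] "bone" : NP
  [2,4] S/N   >
    [2,3] "chased" : (S/N)/PP
    [3,4] "here" : PP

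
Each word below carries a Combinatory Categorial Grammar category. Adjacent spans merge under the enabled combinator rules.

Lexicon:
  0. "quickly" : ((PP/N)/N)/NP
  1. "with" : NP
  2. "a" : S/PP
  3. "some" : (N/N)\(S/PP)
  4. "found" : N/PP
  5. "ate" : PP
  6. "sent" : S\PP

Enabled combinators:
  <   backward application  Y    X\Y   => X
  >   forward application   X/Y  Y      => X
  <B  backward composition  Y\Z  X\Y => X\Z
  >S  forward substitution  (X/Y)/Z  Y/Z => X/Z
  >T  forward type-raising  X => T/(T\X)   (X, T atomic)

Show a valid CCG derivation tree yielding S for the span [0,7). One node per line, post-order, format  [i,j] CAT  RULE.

[0,7] S   <
  [0,6] PP   >
    [0,4] PP/N   >S
      [0,2] (PP/N)/N   >
        [0,1] "quickly" : ((PP/N)/N)/NP
        [1,2] "with" : NP
      [2,4] N/N   <
        [2,3] "a" : S/PP
        [3,4] "some" : (N/N)\(S/PP)
    [4,6] N   >
      [4,5] "found" : N/PP
      [5,6] "ate" : PP
  [6,7] "sent" : S\PP

[0,1] ((PP/N)/N)/NP  lex  "quickly"
[1,2] NP  lex  "with"
[0,2] (PP/N)/N  >  k=1
[2,3] S/PP  lex  "a"
[3,4] (N/N)\(S/PP)  lex  "some"
[2,4] N/N  <  k=3
[0,4] PP/N  >S  k=2
[4,5] N/PP  lex  "found"
[5,6] PP  lex  "ate"
[4,6] N  >  k=5
[0,6] PP  >  k=4
[6,7] S\PP  lex  "sent"
[0,7] S  <  k=6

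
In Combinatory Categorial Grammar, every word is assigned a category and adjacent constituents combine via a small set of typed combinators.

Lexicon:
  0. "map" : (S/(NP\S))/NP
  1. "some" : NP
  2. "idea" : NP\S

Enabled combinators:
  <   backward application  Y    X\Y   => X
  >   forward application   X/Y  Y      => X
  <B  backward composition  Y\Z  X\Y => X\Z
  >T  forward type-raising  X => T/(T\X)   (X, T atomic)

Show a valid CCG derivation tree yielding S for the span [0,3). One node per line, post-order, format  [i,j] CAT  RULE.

[0,1] (S/(NP\S))/NP  lex  "map"
[1,2] NP  lex  "some"
[0,2] S/(NP\S)  >  k=1
[2,3] NP\S  lex  "idea"
[0,3] S  >  k=2

[0,3] S   >
  [0,2] S/(NP\S)   >
    [0,1] "map" : (S/(NP\S))/NP
    [1,2] "some" : NP
  [2,3] "idea" : NP\S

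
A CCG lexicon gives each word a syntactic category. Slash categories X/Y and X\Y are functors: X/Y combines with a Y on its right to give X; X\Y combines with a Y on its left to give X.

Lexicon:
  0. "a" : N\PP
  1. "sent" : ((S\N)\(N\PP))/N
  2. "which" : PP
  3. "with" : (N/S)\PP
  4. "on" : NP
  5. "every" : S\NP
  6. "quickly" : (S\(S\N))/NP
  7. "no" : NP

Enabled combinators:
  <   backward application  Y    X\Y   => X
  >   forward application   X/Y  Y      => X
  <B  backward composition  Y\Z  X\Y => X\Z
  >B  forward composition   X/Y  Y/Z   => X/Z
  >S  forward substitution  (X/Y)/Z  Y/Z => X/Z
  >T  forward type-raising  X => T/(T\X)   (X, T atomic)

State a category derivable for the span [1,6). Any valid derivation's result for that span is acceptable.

(S\N)\(N\PP)

[0,8] S   <
  [0,6] S\N   <
    [0,1] "a" : N\PP
    [1,6] (S\N)\(N\PP)   >
      [1,2] "sent" : ((S\N)\(N\PP))/N
      [2,6] N   >
        [2,4] N/S   <
          [2,3] "which" : PP
          [3,4] "with" : (N/S)\PP
        [4,6] S   >
          [4,5] S/(S\NP)   >T
            [4,5] "on" : NP
          [5,6] "every" : S\NP
  [6,8] S\(S\N)   >
    [6,7] "quickly" : (S\(S\N))/NP
    [7,8] "no" : NP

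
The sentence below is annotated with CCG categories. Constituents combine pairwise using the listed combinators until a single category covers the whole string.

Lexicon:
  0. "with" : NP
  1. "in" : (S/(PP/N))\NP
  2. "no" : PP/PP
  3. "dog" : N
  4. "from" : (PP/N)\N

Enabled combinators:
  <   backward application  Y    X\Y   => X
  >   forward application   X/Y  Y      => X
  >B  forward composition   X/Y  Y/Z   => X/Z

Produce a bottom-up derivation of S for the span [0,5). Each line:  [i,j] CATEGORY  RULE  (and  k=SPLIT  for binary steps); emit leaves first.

[0,5] S   >
  [0,2] S/(PP/N)   <
    [0,1] "with" : NP
    [1,2] "in" : (S/(PP/N))\NP
  [2,5] PP/N   >B
    [2,3] "no" : PP/PP
    [3,5] PP/N   <
      [3,4] "dog" : N
      [4,5] "from" : (PP/N)\N

[0,1] NP  lex  "with"
[1,2] (S/(PP/N))\NP  lex  "in"
[0,2] S/(PP/N)  <  k=1
[2,3] PP/PP  lex  "no"
[3,4] N  lex  "dog"
[4,5] (PP/N)\N  lex  "from"
[3,5] PP/N  <  k=4
[2,5] PP/N  >B  k=3
[0,5] S  >  k=2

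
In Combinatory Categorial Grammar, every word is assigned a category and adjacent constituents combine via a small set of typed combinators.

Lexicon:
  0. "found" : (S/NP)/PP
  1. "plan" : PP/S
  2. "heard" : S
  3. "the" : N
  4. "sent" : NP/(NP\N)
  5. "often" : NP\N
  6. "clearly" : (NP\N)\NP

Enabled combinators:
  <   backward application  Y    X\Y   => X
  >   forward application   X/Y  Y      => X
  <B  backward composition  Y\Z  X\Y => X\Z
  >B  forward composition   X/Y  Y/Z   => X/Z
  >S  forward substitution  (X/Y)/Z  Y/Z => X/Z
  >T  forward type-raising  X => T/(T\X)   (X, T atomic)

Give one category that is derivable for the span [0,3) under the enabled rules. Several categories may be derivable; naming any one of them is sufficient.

[0,7] S   >
  [0,3] S/NP   >
    [0,1] "found" : (S/NP)/PP
    [1,3] PP   >
      [1,2] "plan" : PP/S
      [2,3] "heard" : S
  [3,7] NP   >
    [3,4] NP/(NP\N)   >T
      [3,4] "the" : N
    [4,7] NP\N   <
      [4,6] NP   >
        [4,5] "sent" : NP/(NP\N)
        [5,6] "often" : NP\N
      [6,7] "clearly" : (NP\N)\NP

S/NP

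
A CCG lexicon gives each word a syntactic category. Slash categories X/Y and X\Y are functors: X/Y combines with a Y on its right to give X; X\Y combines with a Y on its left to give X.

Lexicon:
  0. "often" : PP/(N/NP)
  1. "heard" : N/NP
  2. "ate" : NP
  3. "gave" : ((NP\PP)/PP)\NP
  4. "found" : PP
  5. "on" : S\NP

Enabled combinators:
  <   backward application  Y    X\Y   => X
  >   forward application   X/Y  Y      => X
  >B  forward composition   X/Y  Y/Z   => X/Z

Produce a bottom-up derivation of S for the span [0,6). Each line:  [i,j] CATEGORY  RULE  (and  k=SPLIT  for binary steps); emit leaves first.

[0,1] PP/(N/NP)  lex  "often"
[1,2] N/NP  lex  "heard"
[0,2] PP  >  k=1
[2,3] NP  lex  "ate"
[3,4] ((NP\PP)/PP)\NP  lex  "gave"
[2,4] (NP\PP)/PP  <  k=3
[4,5] PP  lex  "found"
[2,5] NP\PP  >  k=4
[0,5] NP  <  k=2
[5,6] S\NP  lex  "on"
[0,6] S  <  k=5

[0,6] S   <
  [0,5] NP   <
    [0,2] PP   >
      [0,1] "often" : PP/(N/NP)
      [1,2] "heard" : N/NP
    [2,5] NP\PP   >
      [2,4] (NP\PP)/PP   <
        [2,3] "ate" : NP
        [3,4] "gave" : ((NP\PP)/PP)\NP
      [4,5] "found" : PP
  [5,6] "on" : S\NP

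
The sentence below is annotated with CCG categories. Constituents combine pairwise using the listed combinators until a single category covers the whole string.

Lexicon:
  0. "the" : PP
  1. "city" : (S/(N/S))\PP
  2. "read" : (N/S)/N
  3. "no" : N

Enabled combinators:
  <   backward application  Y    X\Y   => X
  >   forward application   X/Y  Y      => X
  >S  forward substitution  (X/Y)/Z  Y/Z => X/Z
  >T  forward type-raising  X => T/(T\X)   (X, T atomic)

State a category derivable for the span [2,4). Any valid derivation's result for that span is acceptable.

N/S

[0,4] S   >
  [0,2] S/(N/S)   <
    [0,1] "the" : PP
    [1,2] "city" : (S/(N/S))\PP
  [2,4] N/S   >
    [2,3] "read" : (N/S)/N
    [3,4] "no" : N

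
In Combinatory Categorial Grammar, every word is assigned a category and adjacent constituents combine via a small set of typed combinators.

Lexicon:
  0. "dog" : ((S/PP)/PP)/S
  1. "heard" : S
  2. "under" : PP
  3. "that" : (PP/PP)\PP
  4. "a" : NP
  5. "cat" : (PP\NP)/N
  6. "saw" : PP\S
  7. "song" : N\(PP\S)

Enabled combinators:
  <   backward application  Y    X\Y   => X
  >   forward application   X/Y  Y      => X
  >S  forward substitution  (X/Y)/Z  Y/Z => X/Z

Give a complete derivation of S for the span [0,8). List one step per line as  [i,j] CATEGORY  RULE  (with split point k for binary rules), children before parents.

[0,8] S   >
  [0,4] S/PP   >S
    [0,2] (S/PP)/PP   >
      [0,1] "dog" : ((S/PP)/PP)/S
      [1,2] "heard" : S
    [2,4] PP/PP   <
      [2,3] "under" : PP
      [3,4] "that" : (PP/PP)\PP
  [4,8] PP   <
    [4,5] "a" : NP
    [5,8] PP\NP   >
      [5,6] "cat" : (PP\NP)/N
      [6,8] N   <
        [6,7] "saw" : PP\S
        [7,8] "song" : N\(PP\S)

[0,1] ((S/PP)/PP)/S  lex  "dog"
[1,2] S  lex  "heard"
[0,2] (S/PP)/PP  >  k=1
[2,3] PP  lex  "under"
[3,4] (PP/PP)\PP  lex  "that"
[2,4] PP/PP  <  k=3
[0,4] S/PP  >S  k=2
[4,5] NP  lex  "a"
[5,6] (PP\NP)/N  lex  "cat"
[6,7] PP\S  lex  "saw"
[7,8] N\(PP\S)  lex  "song"
[6,8] N  <  k=7
[5,8] PP\NP  >  k=6
[4,8] PP  <  k=5
[0,8] S  >  k=4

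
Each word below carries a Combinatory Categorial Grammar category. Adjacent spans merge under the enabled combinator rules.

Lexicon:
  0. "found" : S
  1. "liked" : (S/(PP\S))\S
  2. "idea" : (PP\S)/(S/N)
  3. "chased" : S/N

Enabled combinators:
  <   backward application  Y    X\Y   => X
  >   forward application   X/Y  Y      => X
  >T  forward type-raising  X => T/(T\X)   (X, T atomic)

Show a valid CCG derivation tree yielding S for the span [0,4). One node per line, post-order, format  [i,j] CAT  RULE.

[0,1] S  lex  "found"
[1,2] (S/(PP\S))\S  lex  "liked"
[0,2] S/(PP\S)  <  k=1
[2,3] (PP\S)/(S/N)  lex  "idea"
[3,4] S/N  lex  "chased"
[2,4] PP\S  >  k=3
[0,4] S  >  k=2

[0,4] S   >
  [0,2] S/(PP\S)   <
    [0,1] "found" : S
    [1,2] "liked" : (S/(PP\S))\S
  [2,4] PP\S   >
    [2,3] "idea" : (PP\S)/(S/N)
    [3,4] "chased" : S/N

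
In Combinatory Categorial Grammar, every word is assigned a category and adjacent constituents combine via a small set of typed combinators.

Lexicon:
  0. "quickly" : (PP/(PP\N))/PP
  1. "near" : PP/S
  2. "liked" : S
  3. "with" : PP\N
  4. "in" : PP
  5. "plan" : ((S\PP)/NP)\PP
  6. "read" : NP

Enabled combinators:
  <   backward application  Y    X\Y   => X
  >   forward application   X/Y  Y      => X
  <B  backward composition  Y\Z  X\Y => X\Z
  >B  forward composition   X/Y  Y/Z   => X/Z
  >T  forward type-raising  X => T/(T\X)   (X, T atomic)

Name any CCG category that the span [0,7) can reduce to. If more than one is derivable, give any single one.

[0,7] S   <
  [0,4] PP   >
    [0,3] PP/(PP\N)   >
      [0,1] "quickly" : (PP/(PP\N))/PP
      [1,3] PP   >
        [1,2] "near" : PP/S
        [2,3] "liked" : S
    [3,4] "with" : PP\N
  [4,7] S\PP   >
    [4,6] (S\PP)/NP   <
      [4,5] "in" : PP
      [5,6] "plan" : ((S\PP)/NP)\PP
    [6,7] "read" : NP

S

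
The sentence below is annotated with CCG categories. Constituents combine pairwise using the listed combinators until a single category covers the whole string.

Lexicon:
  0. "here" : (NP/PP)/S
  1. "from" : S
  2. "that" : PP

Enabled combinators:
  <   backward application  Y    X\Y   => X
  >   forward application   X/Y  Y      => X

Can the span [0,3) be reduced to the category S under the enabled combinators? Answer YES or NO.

(NP/PP)/S S PP
CKY chart[0,3] = {NP}; S ∉ chart

NO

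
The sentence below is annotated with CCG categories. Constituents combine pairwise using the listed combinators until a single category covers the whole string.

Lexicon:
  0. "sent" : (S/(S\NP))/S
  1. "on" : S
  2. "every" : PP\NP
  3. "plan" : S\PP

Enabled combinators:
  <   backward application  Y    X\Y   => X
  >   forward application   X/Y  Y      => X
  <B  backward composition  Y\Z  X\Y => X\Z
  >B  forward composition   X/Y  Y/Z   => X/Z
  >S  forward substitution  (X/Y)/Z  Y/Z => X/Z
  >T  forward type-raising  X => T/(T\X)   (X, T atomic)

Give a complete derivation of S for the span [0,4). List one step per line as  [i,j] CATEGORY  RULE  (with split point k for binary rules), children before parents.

[0,4] S   >
  [0,2] S/(S\NP)   >
    [0,1] "sent" : (S/(S\NP))/S
    [1,2] "on" : S
  [2,4] S\NP   <B
    [2,3] "every" : PP\NP
    [3,4] "plan" : S\PP

[0,1] (S/(S\NP))/S  lex  "sent"
[1,2] S  lex  "on"
[0,2] S/(S\NP)  >  k=1
[2,3] PP\NP  lex  "every"
[3,4] S\PP  lex  "plan"
[2,4] S\NP  <B  k=3
[0,4] S  >  k=2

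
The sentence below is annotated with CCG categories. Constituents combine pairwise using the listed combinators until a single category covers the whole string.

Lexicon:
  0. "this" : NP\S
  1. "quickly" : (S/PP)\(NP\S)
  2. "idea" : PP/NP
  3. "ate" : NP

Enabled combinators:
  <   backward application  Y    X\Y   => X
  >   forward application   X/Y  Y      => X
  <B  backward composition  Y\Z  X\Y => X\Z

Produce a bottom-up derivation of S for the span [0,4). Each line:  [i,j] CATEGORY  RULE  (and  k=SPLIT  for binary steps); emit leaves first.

[0,1] NP\S  lex  "this"
[1,2] (S/PP)\(NP\S)  lex  "quickly"
[0,2] S/PP  <  k=1
[2,3] PP/NP  lex  "idea"
[3,4] NP  lex  "ate"
[2,4] PP  >  k=3
[0,4] S  >  k=2

[0,4] S   >
  [0,2] S/PP   <
    [0,1] "this" : NP\S
    [1,2] "quickly" : (S/PP)\(NP\S)
  [2,4] PP   >
    [2,3] "idea" : PP/NP
    [3,4] "ate" : NP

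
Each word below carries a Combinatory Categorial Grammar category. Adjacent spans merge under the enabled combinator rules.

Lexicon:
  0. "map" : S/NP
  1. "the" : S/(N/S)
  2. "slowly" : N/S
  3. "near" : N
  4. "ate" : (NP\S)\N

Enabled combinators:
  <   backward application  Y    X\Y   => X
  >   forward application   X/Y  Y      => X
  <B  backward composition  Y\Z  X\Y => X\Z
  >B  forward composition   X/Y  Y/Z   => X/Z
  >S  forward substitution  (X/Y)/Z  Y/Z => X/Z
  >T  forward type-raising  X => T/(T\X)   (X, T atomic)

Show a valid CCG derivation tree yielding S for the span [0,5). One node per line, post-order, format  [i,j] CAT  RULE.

[0,1] S/NP  lex  "map"
[1,2] S/(N/S)  lex  "the"
[2,3] N/S  lex  "slowly"
[1,3] S  >  k=2
[3,4] N  lex  "near"
[4,5] (NP\S)\N  lex  "ate"
[3,5] NP\S  <  k=4
[1,5] NP  <  k=3
[0,5] S  >  k=1

[0,5] S   >
  [0,1] "map" : S/NP
  [1,5] NP   <
    [1,3] S   >
      [1,2] "the" : S/(N/S)
      [2,3] "slowly" : N/S
    [3,5] NP\S   <
      [3,4] "near" : N
      [4,5] "ate" : (NP\S)\N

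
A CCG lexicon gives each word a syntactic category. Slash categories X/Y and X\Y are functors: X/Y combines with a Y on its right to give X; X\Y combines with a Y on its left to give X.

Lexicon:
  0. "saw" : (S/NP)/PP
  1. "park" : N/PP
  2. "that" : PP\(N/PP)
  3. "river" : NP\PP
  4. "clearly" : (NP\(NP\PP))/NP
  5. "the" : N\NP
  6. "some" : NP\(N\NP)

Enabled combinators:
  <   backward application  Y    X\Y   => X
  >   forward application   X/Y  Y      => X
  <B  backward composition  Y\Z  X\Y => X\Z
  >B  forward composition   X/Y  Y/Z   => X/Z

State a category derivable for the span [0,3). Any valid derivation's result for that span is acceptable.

[0,7] S   >
  [0,3] S/NP   >
    [0,1] "saw" : (S/NP)/PP
    [1,3] PP   <
      [1,2] "park" : N/PP
      [2,3] "that" : PP\(N/PP)
  [3,7] NP   <
    [3,4] "river" : NP\PP
    [4,7] NP\(NP\PP)   >
      [4,5] "clearly" : (NP\(NP\PP))/NP
      [5,7] NP   <
        [5,6] "the" : N\NP
        [6,7] "some" : NP\(N\NP)

S/NP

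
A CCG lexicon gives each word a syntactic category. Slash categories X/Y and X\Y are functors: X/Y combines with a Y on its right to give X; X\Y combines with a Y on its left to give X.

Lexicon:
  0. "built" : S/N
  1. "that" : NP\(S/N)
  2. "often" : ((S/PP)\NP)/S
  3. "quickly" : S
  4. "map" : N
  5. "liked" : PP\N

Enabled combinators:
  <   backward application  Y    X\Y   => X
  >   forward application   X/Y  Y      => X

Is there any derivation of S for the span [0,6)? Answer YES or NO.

YES

[0,6] S   >
  [0,4] S/PP   <
    [0,2] NP   <
      [0,1] "built" : S/N
      [1,2] "that" : NP\(S/N)
    [2,4] (S/PP)\NP   >
      [2,3] "often" : ((S/PP)\NP)/S
      [3,4] "quickly" : S
  [4,6] PP   <
    [4,5] "map" : N
    [5,6] "liked" : PP\N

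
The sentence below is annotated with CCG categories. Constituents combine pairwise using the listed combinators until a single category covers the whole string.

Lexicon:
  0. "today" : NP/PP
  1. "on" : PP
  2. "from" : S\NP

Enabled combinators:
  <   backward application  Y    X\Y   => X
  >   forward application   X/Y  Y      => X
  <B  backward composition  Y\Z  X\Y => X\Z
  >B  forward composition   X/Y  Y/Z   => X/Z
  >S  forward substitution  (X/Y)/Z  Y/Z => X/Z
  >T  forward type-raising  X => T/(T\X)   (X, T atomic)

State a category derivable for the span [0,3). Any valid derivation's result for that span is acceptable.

[0,3] S   <
  [0,2] NP   >
    [0,1] "today" : NP/PP
    [1,2] "on" : PP
  [2,3] "from" : S\NP

S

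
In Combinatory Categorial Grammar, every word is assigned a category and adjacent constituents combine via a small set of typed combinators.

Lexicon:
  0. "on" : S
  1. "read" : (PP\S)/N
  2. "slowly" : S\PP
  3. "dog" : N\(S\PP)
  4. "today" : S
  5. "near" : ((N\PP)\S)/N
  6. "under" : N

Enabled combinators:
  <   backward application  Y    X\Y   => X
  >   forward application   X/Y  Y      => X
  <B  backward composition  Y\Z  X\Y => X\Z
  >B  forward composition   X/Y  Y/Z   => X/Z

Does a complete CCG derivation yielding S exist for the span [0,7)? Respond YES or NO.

NO

S (PP\S)/N S\PP N\(S\PP) S ((N\PP)\S)/N N
CKY chart[0,7] = {N}; S ∉ chart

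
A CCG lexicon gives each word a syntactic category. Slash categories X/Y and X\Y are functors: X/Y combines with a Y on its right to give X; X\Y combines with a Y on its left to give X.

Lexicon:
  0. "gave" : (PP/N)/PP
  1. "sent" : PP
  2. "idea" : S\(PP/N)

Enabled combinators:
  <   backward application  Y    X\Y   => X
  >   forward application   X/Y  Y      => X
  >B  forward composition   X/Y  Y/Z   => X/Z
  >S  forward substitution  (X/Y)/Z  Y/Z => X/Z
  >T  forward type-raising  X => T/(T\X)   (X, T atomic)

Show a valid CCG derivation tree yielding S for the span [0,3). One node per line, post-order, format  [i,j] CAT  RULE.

[0,3] S   <
  [0,2] PP/N   >
    [0,1] "gave" : (PP/N)/PP
    [1,2] "sent" : PP
  [2,3] "idea" : S\(PP/N)

[0,1] (PP/N)/PP  lex  "gave"
[1,2] PP  lex  "sent"
[0,2] PP/N  >  k=1
[2,3] S\(PP/N)  lex  "idea"
[0,3] S  <  k=2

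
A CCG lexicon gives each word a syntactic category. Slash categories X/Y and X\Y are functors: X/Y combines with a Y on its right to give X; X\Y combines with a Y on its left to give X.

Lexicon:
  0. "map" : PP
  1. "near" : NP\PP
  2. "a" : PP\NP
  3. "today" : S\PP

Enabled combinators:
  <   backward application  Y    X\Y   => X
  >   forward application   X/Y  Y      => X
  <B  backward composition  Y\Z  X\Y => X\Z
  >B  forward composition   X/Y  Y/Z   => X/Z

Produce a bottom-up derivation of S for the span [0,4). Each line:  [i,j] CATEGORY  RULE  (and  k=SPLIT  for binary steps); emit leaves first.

[0,4] S   <
  [0,1] "map" : PP
  [1,4] S\PP   <B
    [1,2] "near" : NP\PP
    [2,4] S\NP   <B
      [2,3] "a" : PP\NP
      [3,4] "today" : S\PP

[0,1] PP  lex  "map"
[1,2] NP\PP  lex  "near"
[2,3] PP\NP  lex  "a"
[3,4] S\PP  lex  "today"
[2,4] S\NP  <B  k=3
[1,4] S\PP  <B  k=2
[0,4] S  <  k=1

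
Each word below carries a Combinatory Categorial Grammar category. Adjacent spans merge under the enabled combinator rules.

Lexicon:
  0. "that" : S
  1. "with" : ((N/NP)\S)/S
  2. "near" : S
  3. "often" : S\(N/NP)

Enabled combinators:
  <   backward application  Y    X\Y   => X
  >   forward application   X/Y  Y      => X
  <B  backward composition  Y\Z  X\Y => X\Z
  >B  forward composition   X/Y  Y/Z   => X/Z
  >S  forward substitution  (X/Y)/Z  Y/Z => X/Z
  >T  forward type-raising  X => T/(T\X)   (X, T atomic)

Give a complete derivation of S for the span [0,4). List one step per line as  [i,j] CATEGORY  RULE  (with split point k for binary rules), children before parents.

[0,1] S  lex  "that"
[1,2] ((N/NP)\S)/S  lex  "with"
[2,3] S  lex  "near"
[1,3] (N/NP)\S  >  k=2
[0,3] N/NP  <  k=1
[3,4] S\(N/NP)  lex  "often"
[0,4] S  <  k=3

[0,4] S   <
  [0,3] N/NP   <
    [0,1] "that" : S
    [1,3] (N/NP)\S   >
      [1,2] "with" : ((N/NP)\S)/S
      [2,3] "near" : S
  [3,4] "often" : S\(N/NP)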